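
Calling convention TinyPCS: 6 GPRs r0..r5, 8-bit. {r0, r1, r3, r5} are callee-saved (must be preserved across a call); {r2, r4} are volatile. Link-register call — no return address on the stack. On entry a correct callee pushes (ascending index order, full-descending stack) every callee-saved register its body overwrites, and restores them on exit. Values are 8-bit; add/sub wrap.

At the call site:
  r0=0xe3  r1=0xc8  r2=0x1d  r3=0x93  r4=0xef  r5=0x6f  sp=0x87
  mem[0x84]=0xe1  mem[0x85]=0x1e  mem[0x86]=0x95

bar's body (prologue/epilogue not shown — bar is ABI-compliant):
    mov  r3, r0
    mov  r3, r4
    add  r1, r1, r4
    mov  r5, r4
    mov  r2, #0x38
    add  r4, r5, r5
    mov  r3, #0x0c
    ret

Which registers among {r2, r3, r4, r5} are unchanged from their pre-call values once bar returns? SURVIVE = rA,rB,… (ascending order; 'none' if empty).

SURVIVE = r3,r5

prologue: push r1 → mem[0x86]=0xc8, sp=0x86
prologue: push r3 → mem[0x85]=0x93, sp=0x85
prologue: push r5 → mem[0x84]=0x6f, sp=0x84
body[0] mov  r3, r0 → r3=0xe3
body[1] mov  r3, r4 → r3=0xef
body[2] add  r1, r1, r4 → r1=0xb7
body[3] mov  r5, r4 → r5=0xef
body[4] mov  r2, #0x38 → r2=0x38
body[5] add  r4, r5, r5 → r4=0xde
body[6] mov  r3, #0x0c → r3=0x0c
epilogue: pop r5=0x6f, sp=0x85
epilogue: pop r3=0x93, sp=0x86
epilogue: pop r1=0xc8, sp=0x87
r2: caller-saved, written=True
r3: callee-saved, written=True
r4: caller-saved, written=True
r5: callee-saved, written=True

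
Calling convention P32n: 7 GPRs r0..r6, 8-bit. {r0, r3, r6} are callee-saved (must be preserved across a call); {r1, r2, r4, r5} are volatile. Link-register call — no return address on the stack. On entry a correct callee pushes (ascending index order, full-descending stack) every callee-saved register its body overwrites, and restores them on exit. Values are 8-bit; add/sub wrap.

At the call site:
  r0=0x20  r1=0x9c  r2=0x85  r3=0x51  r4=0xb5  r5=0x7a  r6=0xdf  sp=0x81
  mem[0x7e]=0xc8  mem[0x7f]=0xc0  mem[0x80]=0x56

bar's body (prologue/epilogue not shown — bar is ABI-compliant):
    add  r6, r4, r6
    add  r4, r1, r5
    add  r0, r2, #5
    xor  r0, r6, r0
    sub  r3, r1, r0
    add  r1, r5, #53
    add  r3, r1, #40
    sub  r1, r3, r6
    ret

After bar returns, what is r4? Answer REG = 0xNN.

REG = 0x16

prologue: push r0 -> mem[0x80]=0x20, sp=0x80
prologue: push r3 -> mem[0x7f]=0x51, sp=0x7f
prologue: push r6 -> mem[0x7e]=0xdf, sp=0x7e
body[0] add  r6, r4, r6 -> r6=0x94
body[1] add  r4, r1, r5 -> r4=0x16
body[2] add  r0, r2, #5 -> r0=0x8a
body[3] xor  r0, r6, r0 -> r0=0x1e
body[4] sub  r3, r1, r0 -> r3=0x7e
body[5] add  r1, r5, #53 -> r1=0xaf
body[6] add  r3, r1, #40 -> r3=0xd7
body[7] sub  r1, r3, r6 -> r1=0x43
epilogue: pop r6=0xdf, sp=0x7f
epilogue: pop r3=0x51, sp=0x80
epilogue: pop r0=0x20, sp=0x81
r4 is caller-saved -> body value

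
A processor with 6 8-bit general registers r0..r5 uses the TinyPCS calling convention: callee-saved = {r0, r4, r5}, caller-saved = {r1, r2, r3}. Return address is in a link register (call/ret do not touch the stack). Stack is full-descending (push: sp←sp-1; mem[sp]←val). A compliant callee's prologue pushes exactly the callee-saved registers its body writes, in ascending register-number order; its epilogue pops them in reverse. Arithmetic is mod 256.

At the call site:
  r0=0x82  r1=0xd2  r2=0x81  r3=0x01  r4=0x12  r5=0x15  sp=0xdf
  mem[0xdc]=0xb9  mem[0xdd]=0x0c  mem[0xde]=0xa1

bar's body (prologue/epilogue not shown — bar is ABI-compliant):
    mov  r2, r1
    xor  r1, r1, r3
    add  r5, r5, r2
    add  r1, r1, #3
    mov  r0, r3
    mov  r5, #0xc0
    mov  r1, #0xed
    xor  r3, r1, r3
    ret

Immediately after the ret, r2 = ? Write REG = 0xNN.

prologue: push r0 -> mem[0xde]=0x82, sp=0xde
prologue: push r5 -> mem[0xdd]=0x15, sp=0xdd
body[0] mov  r2, r1 -> r2=0xd2
body[1] xor  r1, r1, r3 -> r1=0xd3
body[2] add  r5, r5, r2 -> r5=0xe7
body[3] add  r1, r1, #3 -> r1=0xd6
body[4] mov  r0, r3 -> r0=0x01
body[5] mov  r5, #0xc0 -> r5=0xc0
body[6] mov  r1, #0xed -> r1=0xed
body[7] xor  r3, r1, r3 -> r3=0xec
epilogue: pop r5=0x15, sp=0xde
epilogue: pop r0=0x82, sp=0xdf
r2 is caller-saved -> body value

REG = 0xd2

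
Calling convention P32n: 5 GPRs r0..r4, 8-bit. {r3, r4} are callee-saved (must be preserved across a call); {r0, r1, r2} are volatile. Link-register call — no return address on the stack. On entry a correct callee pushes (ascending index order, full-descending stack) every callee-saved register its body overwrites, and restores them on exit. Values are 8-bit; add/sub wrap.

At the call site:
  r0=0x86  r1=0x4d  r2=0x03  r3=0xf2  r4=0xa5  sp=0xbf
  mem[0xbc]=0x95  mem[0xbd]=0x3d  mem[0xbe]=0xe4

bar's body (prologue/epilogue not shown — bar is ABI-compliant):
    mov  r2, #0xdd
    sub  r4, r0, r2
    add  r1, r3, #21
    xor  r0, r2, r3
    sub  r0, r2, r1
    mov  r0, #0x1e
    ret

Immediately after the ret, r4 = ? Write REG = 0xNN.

prologue: push r4 -> mem[0xbe]=0xa5, sp=0xbe
body[0] mov  r2, #0xdd -> r2=0xdd
body[1] sub  r4, r0, r2 -> r4=0xa9
body[2] add  r1, r3, #21 -> r1=0x07
body[3] xor  r0, r2, r3 -> r0=0x2f
body[4] sub  r0, r2, r1 -> r0=0xd6
body[5] mov  r0, #0x1e -> r0=0x1e
epilogue: pop r4=0xa5, sp=0xbf
r4 is callee-saved -> restored

REG = 0xa5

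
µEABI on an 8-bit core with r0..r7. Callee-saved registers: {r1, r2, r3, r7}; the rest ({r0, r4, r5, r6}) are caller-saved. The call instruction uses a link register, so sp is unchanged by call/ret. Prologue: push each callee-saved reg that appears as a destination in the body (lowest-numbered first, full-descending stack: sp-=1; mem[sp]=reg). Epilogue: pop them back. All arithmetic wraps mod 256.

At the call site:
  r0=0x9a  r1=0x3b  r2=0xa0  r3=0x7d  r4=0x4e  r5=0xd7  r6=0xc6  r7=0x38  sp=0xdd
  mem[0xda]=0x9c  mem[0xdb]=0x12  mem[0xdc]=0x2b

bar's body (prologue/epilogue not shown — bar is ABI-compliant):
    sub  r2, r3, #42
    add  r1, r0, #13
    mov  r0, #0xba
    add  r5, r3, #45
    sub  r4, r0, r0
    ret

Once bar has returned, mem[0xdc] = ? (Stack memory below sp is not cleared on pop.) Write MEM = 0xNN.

MEM = 0x3b

prologue: push r1 → mem[0xdc]=0x3b, sp=0xdc
prologue: push r2 → mem[0xdb]=0xa0, sp=0xdb
body[0] sub  r2, r3, #42 → r2=0x53
body[1] add  r1, r0, #13 → r1=0xa7
body[2] mov  r0, #0xba → r0=0xba
body[3] add  r5, r3, #45 → r5=0xaa
body[4] sub  r4, r0, r0 → r4=0x00
epilogue: pop r2=0xa0, sp=0xdc
epilogue: pop r1=0x3b, sp=0xdd
prologue pushed ['r1', 'r2'] at ['0xdc', '0xdb']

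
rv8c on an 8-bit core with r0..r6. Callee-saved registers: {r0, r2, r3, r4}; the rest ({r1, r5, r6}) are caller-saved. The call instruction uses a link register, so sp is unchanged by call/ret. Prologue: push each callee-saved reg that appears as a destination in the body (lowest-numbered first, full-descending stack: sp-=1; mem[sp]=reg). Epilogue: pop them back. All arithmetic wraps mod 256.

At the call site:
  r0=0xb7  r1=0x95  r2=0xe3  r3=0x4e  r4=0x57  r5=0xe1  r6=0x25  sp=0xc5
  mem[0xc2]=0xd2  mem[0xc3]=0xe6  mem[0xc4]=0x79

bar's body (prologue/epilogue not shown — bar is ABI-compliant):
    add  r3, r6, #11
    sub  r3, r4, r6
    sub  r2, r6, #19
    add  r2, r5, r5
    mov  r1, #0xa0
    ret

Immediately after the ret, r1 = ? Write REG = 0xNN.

prologue: push r2 → mem[0xc4]=0xe3, sp=0xc4
prologue: push r3 → mem[0xc3]=0x4e, sp=0xc3
body[0] add  r3, r6, #11 → r3=0x30
body[1] sub  r3, r4, r6 → r3=0x32
body[2] sub  r2, r6, #19 → r2=0x12
body[3] add  r2, r5, r5 → r2=0xc2
body[4] mov  r1, #0xa0 → r1=0xa0
epilogue: pop r3=0x4e, sp=0xc4
epilogue: pop r2=0xe3, sp=0xc5
r1 is caller-saved → body value

REG = 0xa0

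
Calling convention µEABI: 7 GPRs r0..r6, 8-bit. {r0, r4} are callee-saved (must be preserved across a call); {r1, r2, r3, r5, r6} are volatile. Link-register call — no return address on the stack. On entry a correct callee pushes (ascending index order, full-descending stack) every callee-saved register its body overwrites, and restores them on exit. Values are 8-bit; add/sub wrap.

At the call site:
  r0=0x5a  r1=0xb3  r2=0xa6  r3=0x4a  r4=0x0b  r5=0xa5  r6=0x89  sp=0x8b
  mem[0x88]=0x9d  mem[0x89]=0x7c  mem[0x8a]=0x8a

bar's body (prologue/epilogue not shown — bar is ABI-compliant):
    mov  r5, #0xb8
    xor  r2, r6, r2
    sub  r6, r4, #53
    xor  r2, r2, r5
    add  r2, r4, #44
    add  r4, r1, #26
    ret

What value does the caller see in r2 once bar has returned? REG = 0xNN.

REG = 0x37

prologue: push r4 -> mem[0x8a]=0x0b, sp=0x8a
body[0] mov  r5, #0xb8 -> r5=0xb8
body[1] xor  r2, r6, r2 -> r2=0x2f
body[2] sub  r6, r4, #53 -> r6=0xd6
body[3] xor  r2, r2, r5 -> r2=0x97
body[4] add  r2, r4, #44 -> r2=0x37
body[5] add  r4, r1, #26 -> r4=0xcd
epilogue: pop r4=0x0b, sp=0x8b
r2 is caller-saved -> body value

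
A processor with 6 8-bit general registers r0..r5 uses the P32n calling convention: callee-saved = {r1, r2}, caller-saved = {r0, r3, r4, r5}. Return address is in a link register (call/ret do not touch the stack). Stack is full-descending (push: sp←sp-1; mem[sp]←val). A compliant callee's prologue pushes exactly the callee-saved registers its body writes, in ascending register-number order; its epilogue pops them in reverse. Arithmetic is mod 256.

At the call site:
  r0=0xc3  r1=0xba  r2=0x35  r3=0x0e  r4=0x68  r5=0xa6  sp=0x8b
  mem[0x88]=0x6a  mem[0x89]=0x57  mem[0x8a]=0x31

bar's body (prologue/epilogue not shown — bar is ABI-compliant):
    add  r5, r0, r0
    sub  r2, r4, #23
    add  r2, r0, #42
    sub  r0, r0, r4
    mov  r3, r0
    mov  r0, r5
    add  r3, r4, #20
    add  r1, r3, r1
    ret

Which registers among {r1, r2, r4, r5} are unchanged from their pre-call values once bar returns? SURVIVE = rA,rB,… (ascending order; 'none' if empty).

prologue: push r1 -> mem[0x8a]=0xba, sp=0x8a
prologue: push r2 -> mem[0x89]=0x35, sp=0x89
body[0] add  r5, r0, r0 -> r5=0x86
body[1] sub  r2, r4, #23 -> r2=0x51
body[2] add  r2, r0, #42 -> r2=0xed
body[3] sub  r0, r0, r4 -> r0=0x5b
body[4] mov  r3, r0 -> r3=0x5b
body[5] mov  r0, r5 -> r0=0x86
body[6] add  r3, r4, #20 -> r3=0x7c
body[7] add  r1, r3, r1 -> r1=0x36
epilogue: pop r2=0x35, sp=0x8a
epilogue: pop r1=0xba, sp=0x8b
r1: callee-saved, written=True
r2: callee-saved, written=True
r4: caller-saved, written=False
r5: caller-saved, written=True

SURVIVE = r1,r2,r4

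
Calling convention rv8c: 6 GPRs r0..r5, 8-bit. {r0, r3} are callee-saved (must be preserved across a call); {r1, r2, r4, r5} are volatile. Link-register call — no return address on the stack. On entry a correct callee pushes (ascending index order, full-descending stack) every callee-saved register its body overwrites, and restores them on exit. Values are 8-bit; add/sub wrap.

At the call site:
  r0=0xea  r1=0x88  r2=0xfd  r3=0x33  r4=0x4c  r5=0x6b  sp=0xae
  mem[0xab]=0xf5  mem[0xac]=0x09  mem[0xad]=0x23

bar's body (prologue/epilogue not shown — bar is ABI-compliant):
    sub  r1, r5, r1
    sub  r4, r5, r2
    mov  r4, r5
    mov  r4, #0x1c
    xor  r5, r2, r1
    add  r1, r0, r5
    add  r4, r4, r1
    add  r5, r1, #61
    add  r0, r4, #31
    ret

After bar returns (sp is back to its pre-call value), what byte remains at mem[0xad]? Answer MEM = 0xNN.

prologue: push r0 → mem[0xad]=0xea, sp=0xad
body[0] sub  r1, r5, r1 → r1=0xe3
body[1] sub  r4, r5, r2 → r4=0x6e
body[2] mov  r4, r5 → r4=0x6b
body[3] mov  r4, #0x1c → r4=0x1c
body[4] xor  r5, r2, r1 → r5=0x1e
body[5] add  r1, r0, r5 → r1=0x08
body[6] add  r4, r4, r1 → r4=0x24
body[7] add  r5, r1, #61 → r5=0x45
body[8] add  r0, r4, #31 → r0=0x43
epilogue: pop r0=0xea, sp=0xae
prologue pushed ['r0'] at ['0xad']

MEM = 0xea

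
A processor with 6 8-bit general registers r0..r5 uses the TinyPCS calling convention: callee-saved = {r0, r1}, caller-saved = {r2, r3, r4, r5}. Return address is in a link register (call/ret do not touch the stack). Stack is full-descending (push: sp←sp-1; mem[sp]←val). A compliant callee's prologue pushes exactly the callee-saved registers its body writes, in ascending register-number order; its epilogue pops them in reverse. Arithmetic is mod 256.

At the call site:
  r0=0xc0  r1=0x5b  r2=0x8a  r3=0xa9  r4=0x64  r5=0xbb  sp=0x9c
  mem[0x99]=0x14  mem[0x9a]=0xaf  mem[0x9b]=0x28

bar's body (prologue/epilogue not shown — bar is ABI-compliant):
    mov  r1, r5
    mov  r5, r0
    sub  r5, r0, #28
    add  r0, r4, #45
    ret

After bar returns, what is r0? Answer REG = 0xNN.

REG = 0xc0

prologue: push r0 -> mem[0x9b]=0xc0, sp=0x9b
prologue: push r1 -> mem[0x9a]=0x5b, sp=0x9a
body[0] mov  r1, r5 -> r1=0xbb
body[1] mov  r5, r0 -> r5=0xc0
body[2] sub  r5, r0, #28 -> r5=0xa4
body[3] add  r0, r4, #45 -> r0=0x91
epilogue: pop r1=0x5b, sp=0x9b
epilogue: pop r0=0xc0, sp=0x9c
r0 is callee-saved -> restored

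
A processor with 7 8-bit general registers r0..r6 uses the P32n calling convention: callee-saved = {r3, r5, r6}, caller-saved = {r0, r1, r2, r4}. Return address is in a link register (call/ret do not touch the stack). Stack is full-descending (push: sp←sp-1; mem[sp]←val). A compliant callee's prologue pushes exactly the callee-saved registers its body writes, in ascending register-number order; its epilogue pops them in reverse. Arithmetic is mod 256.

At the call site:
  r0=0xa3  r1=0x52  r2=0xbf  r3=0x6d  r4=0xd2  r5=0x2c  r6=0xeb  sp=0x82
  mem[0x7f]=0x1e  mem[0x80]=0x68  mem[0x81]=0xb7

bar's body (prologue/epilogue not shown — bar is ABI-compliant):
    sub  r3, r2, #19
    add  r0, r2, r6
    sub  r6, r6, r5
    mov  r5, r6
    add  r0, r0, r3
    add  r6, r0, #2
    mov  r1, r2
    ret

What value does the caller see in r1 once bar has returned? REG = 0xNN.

REG = 0xbf

prologue: push r3 → mem[0x81]=0x6d, sp=0x81
prologue: push r5 → mem[0x80]=0x2c, sp=0x80
prologue: push r6 → mem[0x7f]=0xeb, sp=0x7f
body[0] sub  r3, r2, #19 → r3=0xac
body[1] add  r0, r2, r6 → r0=0xaa
body[2] sub  r6, r6, r5 → r6=0xbf
body[3] mov  r5, r6 → r5=0xbf
body[4] add  r0, r0, r3 → r0=0x56
body[5] add  r6, r0, #2 → r6=0x58
body[6] mov  r1, r2 → r1=0xbf
epilogue: pop r6=0xeb, sp=0x80
epilogue: pop r5=0x2c, sp=0x81
epilogue: pop r3=0x6d, sp=0x82
r1 is caller-saved → body value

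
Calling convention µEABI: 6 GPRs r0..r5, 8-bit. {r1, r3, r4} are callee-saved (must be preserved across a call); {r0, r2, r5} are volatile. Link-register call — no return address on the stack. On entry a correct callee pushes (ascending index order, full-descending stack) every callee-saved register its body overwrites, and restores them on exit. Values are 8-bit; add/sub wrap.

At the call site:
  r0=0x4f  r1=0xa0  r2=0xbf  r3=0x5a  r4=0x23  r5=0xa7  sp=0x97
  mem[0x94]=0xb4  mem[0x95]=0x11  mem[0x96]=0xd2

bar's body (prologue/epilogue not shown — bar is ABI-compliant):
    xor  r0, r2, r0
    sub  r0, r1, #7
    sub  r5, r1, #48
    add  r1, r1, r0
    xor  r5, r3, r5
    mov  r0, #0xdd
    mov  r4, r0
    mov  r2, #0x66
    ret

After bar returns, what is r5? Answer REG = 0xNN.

prologue: push r1 -> mem[0x96]=0xa0, sp=0x96
prologue: push r4 -> mem[0x95]=0x23, sp=0x95
body[0] xor  r0, r2, r0 -> r0=0xf0
body[1] sub  r0, r1, #7 -> r0=0x99
body[2] sub  r5, r1, #48 -> r5=0x70
body[3] add  r1, r1, r0 -> r1=0x39
body[4] xor  r5, r3, r5 -> r5=0x2a
body[5] mov  r0, #0xdd -> r0=0xdd
body[6] mov  r4, r0 -> r4=0xdd
body[7] mov  r2, #0x66 -> r2=0x66
epilogue: pop r4=0x23, sp=0x96
epilogue: pop r1=0xa0, sp=0x97
r5 is caller-saved -> body value

REG = 0x2a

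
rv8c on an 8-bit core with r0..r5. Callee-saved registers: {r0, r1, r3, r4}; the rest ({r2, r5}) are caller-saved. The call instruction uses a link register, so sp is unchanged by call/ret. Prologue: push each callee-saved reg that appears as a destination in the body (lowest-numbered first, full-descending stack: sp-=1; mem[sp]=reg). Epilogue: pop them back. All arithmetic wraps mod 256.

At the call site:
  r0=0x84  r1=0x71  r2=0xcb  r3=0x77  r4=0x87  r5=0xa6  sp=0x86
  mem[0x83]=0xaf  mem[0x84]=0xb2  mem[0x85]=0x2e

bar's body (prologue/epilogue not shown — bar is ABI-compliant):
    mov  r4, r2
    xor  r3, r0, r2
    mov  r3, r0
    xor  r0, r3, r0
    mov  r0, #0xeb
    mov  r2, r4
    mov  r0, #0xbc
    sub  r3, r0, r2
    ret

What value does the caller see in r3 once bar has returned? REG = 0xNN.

prologue: push r0 -> mem[0x85]=0x84, sp=0x85
prologue: push r3 -> mem[0x84]=0x77, sp=0x84
prologue: push r4 -> mem[0x83]=0x87, sp=0x83
body[0] mov  r4, r2 -> r4=0xcb
body[1] xor  r3, r0, r2 -> r3=0x4f
body[2] mov  r3, r0 -> r3=0x84
body[3] xor  r0, r3, r0 -> r0=0x00
body[4] mov  r0, #0xeb -> r0=0xeb
body[5] mov  r2, r4 -> r2=0xcb
body[6] mov  r0, #0xbc -> r0=0xbc
body[7] sub  r3, r0, r2 -> r3=0xf1
epilogue: pop r4=0x87, sp=0x84
epilogue: pop r3=0x77, sp=0x85
epilogue: pop r0=0x84, sp=0x86
r3 is callee-saved -> restored

REG = 0x77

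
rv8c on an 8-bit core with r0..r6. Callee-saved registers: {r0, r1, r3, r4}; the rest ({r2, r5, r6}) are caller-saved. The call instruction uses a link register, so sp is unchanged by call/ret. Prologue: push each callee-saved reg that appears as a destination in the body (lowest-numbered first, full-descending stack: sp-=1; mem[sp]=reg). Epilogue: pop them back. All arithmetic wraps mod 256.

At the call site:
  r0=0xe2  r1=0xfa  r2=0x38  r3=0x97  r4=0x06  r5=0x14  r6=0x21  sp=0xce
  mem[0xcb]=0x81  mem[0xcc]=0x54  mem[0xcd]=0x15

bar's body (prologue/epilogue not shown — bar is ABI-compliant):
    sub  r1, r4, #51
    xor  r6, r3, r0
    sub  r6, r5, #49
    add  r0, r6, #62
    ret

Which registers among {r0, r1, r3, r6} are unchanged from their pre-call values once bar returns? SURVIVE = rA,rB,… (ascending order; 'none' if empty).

prologue: push r0 -> mem[0xcd]=0xe2, sp=0xcd
prologue: push r1 -> mem[0xcc]=0xfa, sp=0xcc
body[0] sub  r1, r4, #51 -> r1=0xd3
body[1] xor  r6, r3, r0 -> r6=0x75
body[2] sub  r6, r5, #49 -> r6=0xe3
body[3] add  r0, r6, #62 -> r0=0x21
epilogue: pop r1=0xfa, sp=0xcd
epilogue: pop r0=0xe2, sp=0xce
r0: callee-saved, written=True
r1: callee-saved, written=True
r3: callee-saved, written=False
r6: caller-saved, written=True

SURVIVE = r0,r1,r3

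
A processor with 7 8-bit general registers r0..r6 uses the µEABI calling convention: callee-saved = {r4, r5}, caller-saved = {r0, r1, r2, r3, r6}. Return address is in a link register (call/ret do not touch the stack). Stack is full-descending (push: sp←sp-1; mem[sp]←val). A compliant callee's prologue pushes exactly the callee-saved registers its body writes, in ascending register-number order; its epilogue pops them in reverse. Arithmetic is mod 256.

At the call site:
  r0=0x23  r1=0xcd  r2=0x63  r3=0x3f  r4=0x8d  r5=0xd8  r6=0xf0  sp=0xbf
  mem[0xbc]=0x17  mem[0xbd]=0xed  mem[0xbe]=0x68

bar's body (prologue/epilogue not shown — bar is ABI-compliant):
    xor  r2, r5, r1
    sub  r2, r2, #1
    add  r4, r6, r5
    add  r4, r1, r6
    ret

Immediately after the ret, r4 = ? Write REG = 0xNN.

REG = 0x8d

prologue: push r4 → mem[0xbe]=0x8d, sp=0xbe
body[0] xor  r2, r5, r1 → r2=0x15
body[1] sub  r2, r2, #1 → r2=0x14
body[2] add  r4, r6, r5 → r4=0xc8
body[3] add  r4, r1, r6 → r4=0xbd
epilogue: pop r4=0x8d, sp=0xbf
r4 is callee-saved → restored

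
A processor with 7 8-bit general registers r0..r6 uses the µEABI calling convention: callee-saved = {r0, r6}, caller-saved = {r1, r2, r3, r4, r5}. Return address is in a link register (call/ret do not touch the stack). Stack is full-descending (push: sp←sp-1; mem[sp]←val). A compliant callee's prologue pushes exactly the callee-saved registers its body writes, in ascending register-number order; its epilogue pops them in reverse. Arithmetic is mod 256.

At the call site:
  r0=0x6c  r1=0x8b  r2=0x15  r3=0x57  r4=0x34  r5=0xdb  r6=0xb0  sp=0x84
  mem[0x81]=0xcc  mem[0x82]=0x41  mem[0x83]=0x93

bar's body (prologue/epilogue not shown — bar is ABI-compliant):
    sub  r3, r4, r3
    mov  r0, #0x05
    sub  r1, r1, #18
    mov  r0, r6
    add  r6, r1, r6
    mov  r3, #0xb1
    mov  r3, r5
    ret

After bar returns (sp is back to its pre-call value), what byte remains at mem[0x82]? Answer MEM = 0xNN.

MEM = 0xb0

prologue: push r0 → mem[0x83]=0x6c, sp=0x83
prologue: push r6 → mem[0x82]=0xb0, sp=0x82
body[0] sub  r3, r4, r3 → r3=0xdd
body[1] mov  r0, #0x05 → r0=0x05
body[2] sub  r1, r1, #18 → r1=0x79
body[3] mov  r0, r6 → r0=0xb0
body[4] add  r6, r1, r6 → r6=0x29
body[5] mov  r3, #0xb1 → r3=0xb1
body[6] mov  r3, r5 → r3=0xdb
epilogue: pop r6=0xb0, sp=0x83
epilogue: pop r0=0x6c, sp=0x84
prologue pushed ['r0', 'r6'] at ['0x83', '0x82']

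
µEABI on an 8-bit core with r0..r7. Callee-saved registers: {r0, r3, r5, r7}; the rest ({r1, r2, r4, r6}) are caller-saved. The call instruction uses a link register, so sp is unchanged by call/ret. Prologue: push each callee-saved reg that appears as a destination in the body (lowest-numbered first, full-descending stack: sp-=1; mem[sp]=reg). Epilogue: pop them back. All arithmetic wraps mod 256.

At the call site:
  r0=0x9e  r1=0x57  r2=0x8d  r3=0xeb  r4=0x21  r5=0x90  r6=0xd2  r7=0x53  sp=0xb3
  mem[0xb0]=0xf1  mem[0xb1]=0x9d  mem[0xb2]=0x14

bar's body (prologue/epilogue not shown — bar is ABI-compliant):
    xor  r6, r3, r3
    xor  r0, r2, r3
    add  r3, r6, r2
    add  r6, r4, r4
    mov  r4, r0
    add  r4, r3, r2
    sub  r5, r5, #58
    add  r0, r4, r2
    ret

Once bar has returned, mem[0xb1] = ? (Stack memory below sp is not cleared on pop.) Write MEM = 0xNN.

MEM = 0xeb

prologue: push r0 -> mem[0xb2]=0x9e, sp=0xb2
prologue: push r3 -> mem[0xb1]=0xeb, sp=0xb1
prologue: push r5 -> mem[0xb0]=0x90, sp=0xb0
body[0] xor  r6, r3, r3 -> r6=0x00
body[1] xor  r0, r2, r3 -> r0=0x66
body[2] add  r3, r6, r2 -> r3=0x8d
body[3] add  r6, r4, r4 -> r6=0x42
body[4] mov  r4, r0 -> r4=0x66
body[5] add  r4, r3, r2 -> r4=0x1a
body[6] sub  r5, r5, #58 -> r5=0x56
body[7] add  r0, r4, r2 -> r0=0xa7
epilogue: pop r5=0x90, sp=0xb1
epilogue: pop r3=0xeb, sp=0xb2
epilogue: pop r0=0x9e, sp=0xb3
prologue pushed ['r0', 'r3', 'r5'] at ['0xb2', '0xb1', '0xb0']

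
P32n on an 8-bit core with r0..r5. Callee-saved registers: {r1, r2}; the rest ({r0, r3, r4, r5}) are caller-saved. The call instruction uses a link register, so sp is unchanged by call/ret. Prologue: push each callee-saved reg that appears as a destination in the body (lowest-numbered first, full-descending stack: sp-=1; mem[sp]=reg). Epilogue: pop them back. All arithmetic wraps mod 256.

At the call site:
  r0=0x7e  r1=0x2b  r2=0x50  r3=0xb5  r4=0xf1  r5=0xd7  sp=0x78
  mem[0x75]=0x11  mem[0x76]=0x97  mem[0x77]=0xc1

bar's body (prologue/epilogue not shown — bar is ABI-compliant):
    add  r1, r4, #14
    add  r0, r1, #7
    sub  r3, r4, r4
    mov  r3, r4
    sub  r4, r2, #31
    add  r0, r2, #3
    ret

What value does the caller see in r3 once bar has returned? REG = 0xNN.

prologue: push r1 -> mem[0x77]=0x2b, sp=0x77
body[0] add  r1, r4, #14 -> r1=0xff
body[1] add  r0, r1, #7 -> r0=0x06
body[2] sub  r3, r4, r4 -> r3=0x00
body[3] mov  r3, r4 -> r3=0xf1
body[4] sub  r4, r2, #31 -> r4=0x31
body[5] add  r0, r2, #3 -> r0=0x53
epilogue: pop r1=0x2b, sp=0x78
r3 is caller-saved -> body value

REG = 0xf1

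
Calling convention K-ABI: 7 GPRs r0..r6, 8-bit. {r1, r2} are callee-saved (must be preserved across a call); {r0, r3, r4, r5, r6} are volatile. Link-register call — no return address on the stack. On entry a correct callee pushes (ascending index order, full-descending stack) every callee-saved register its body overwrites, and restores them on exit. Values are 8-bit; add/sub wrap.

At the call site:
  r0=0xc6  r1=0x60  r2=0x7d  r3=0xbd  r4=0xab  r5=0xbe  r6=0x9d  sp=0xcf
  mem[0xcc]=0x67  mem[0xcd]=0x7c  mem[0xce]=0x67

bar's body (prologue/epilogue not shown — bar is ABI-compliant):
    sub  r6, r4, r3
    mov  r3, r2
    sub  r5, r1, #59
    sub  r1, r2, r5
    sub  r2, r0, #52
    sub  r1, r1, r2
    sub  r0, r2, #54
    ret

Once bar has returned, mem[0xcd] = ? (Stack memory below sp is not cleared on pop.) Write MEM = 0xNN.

prologue: push r1 -> mem[0xce]=0x60, sp=0xce
prologue: push r2 -> mem[0xcd]=0x7d, sp=0xcd
body[0] sub  r6, r4, r3 -> r6=0xee
body[1] mov  r3, r2 -> r3=0x7d
body[2] sub  r5, r1, #59 -> r5=0x25
body[3] sub  r1, r2, r5 -> r1=0x58
body[4] sub  r2, r0, #52 -> r2=0x92
body[5] sub  r1, r1, r2 -> r1=0xc6
body[6] sub  r0, r2, #54 -> r0=0x5c
epilogue: pop r2=0x7d, sp=0xce
epilogue: pop r1=0x60, sp=0xcf
prologue pushed ['r1', 'r2'] at ['0xce', '0xcd']

MEM = 0x7d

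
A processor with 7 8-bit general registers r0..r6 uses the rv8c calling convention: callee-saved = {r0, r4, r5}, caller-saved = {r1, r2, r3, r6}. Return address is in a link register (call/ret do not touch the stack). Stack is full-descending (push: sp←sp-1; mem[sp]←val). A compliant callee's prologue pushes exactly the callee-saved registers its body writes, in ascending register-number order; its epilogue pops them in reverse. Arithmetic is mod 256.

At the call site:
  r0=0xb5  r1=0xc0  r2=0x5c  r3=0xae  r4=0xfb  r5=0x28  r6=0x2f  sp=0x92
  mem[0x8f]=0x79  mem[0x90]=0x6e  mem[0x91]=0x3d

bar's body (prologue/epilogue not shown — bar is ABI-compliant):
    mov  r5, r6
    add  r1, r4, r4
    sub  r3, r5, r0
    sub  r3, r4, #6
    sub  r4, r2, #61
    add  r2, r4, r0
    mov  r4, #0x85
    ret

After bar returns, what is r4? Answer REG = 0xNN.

prologue: push r4 → mem[0x91]=0xfb, sp=0x91
prologue: push r5 → mem[0x90]=0x28, sp=0x90
body[0] mov  r5, r6 → r5=0x2f
body[1] add  r1, r4, r4 → r1=0xf6
body[2] sub  r3, r5, r0 → r3=0x7a
body[3] sub  r3, r4, #6 → r3=0xf5
body[4] sub  r4, r2, #61 → r4=0x1f
body[5] add  r2, r4, r0 → r2=0xd4
body[6] mov  r4, #0x85 → r4=0x85
epilogue: pop r5=0x28, sp=0x91
epilogue: pop r4=0xfb, sp=0x92
r4 is callee-saved → restored

REG = 0xfb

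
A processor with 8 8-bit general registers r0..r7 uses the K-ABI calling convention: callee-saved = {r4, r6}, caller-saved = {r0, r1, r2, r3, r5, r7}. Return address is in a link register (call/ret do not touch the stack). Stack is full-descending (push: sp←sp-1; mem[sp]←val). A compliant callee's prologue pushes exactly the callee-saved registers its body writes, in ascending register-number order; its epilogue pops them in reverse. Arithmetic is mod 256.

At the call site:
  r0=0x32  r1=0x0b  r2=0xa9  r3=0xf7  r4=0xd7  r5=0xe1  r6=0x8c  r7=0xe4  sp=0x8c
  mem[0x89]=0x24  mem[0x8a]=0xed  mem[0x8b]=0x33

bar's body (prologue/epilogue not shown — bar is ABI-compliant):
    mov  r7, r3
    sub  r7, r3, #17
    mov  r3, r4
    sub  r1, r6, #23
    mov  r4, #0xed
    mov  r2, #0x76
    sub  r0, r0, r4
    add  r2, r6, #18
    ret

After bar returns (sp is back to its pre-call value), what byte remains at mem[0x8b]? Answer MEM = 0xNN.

prologue: push r4 → mem[0x8b]=0xd7, sp=0x8b
body[0] mov  r7, r3 → r7=0xf7
body[1] sub  r7, r3, #17 → r7=0xe6
body[2] mov  r3, r4 → r3=0xd7
body[3] sub  r1, r6, #23 → r1=0x75
body[4] mov  r4, #0xed → r4=0xed
body[5] mov  r2, #0x76 → r2=0x76
body[6] sub  r0, r0, r4 → r0=0x45
body[7] add  r2, r6, #18 → r2=0x9e
epilogue: pop r4=0xd7, sp=0x8c
prologue pushed ['r4'] at ['0x8b']

MEM = 0xd7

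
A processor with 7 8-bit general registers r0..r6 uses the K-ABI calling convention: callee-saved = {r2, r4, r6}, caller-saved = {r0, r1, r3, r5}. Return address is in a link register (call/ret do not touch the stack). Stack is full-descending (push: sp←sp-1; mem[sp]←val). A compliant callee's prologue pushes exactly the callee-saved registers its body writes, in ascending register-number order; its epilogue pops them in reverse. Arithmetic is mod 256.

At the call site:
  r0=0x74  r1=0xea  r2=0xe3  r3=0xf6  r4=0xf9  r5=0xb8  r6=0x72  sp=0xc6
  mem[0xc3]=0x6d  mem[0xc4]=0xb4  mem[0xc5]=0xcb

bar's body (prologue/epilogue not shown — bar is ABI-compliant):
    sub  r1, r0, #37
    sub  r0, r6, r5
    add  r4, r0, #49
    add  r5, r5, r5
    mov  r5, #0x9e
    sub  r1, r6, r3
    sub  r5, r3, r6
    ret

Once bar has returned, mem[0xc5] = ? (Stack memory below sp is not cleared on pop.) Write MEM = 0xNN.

prologue: push r4 → mem[0xc5]=0xf9, sp=0xc5
body[0] sub  r1, r0, #37 → r1=0x4f
body[1] sub  r0, r6, r5 → r0=0xba
body[2] add  r4, r0, #49 → r4=0xeb
body[3] add  r5, r5, r5 → r5=0x70
body[4] mov  r5, #0x9e → r5=0x9e
body[5] sub  r1, r6, r3 → r1=0x7c
body[6] sub  r5, r3, r6 → r5=0x84
epilogue: pop r4=0xf9, sp=0xc6
prologue pushed ['r4'] at ['0xc5']

MEM = 0xf9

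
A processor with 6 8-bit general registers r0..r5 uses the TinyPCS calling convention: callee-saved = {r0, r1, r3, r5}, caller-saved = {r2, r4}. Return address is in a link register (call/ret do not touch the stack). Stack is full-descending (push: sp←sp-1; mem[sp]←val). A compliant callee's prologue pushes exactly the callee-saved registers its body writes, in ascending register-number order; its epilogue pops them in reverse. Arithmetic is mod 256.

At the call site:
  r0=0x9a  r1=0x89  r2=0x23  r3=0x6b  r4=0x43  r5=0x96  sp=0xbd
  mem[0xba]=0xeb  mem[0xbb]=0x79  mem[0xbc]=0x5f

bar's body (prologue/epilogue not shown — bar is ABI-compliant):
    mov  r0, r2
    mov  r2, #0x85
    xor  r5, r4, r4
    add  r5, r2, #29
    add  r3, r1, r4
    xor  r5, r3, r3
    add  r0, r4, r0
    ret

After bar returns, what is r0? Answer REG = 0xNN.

REG = 0x9a

prologue: push r0 → mem[0xbc]=0x9a, sp=0xbc
prologue: push r3 → mem[0xbb]=0x6b, sp=0xbb
prologue: push r5 → mem[0xba]=0x96, sp=0xba
body[0] mov  r0, r2 → r0=0x23
body[1] mov  r2, #0x85 → r2=0x85
body[2] xor  r5, r4, r4 → r5=0x00
body[3] add  r5, r2, #29 → r5=0xa2
body[4] add  r3, r1, r4 → r3=0xcc
body[5] xor  r5, r3, r3 → r5=0x00
body[6] add  r0, r4, r0 → r0=0x66
epilogue: pop r5=0x96, sp=0xbb
epilogue: pop r3=0x6b, sp=0xbc
epilogue: pop r0=0x9a, sp=0xbd
r0 is callee-saved → restored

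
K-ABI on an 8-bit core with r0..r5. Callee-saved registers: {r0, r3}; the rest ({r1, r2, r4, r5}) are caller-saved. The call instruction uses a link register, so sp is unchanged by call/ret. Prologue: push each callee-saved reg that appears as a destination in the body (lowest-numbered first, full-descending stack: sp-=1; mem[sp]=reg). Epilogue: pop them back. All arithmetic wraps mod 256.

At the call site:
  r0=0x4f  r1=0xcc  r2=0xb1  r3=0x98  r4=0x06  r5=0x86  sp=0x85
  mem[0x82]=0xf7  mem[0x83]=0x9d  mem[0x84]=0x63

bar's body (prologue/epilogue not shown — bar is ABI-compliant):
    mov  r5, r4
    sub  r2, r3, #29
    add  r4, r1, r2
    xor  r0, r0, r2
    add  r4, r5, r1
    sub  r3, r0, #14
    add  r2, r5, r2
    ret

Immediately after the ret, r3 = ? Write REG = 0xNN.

prologue: push r0 → mem[0x84]=0x4f, sp=0x84
prologue: push r3 → mem[0x83]=0x98, sp=0x83
body[0] mov  r5, r4 → r5=0x06
body[1] sub  r2, r3, #29 → r2=0x7b
body[2] add  r4, r1, r2 → r4=0x47
body[3] xor  r0, r0, r2 → r0=0x34
body[4] add  r4, r5, r1 → r4=0xd2
body[5] sub  r3, r0, #14 → r3=0x26
body[6] add  r2, r5, r2 → r2=0x81
epilogue: pop r3=0x98, sp=0x84
epilogue: pop r0=0x4f, sp=0x85
r3 is callee-saved → restored

REG = 0x98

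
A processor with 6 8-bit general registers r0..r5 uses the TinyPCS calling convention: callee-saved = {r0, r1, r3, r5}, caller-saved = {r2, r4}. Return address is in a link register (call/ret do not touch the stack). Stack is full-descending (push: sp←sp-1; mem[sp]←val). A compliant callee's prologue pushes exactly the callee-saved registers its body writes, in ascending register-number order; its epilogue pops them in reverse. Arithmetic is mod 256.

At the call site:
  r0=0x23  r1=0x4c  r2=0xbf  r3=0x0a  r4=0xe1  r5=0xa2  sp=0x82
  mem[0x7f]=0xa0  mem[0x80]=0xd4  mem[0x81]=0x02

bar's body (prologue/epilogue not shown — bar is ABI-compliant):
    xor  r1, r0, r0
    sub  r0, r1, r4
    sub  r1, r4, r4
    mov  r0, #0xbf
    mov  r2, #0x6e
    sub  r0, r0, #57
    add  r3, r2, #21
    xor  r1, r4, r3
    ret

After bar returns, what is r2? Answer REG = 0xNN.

prologue: push r0 -> mem[0x81]=0x23, sp=0x81
prologue: push r1 -> mem[0x80]=0x4c, sp=0x80
prologue: push r3 -> mem[0x7f]=0x0a, sp=0x7f
body[0] xor  r1, r0, r0 -> r1=0x00
body[1] sub  r0, r1, r4 -> r0=0x1f
body[2] sub  r1, r4, r4 -> r1=0x00
body[3] mov  r0, #0xbf -> r0=0xbf
body[4] mov  r2, #0x6e -> r2=0x6e
body[5] sub  r0, r0, #57 -> r0=0x86
body[6] add  r3, r2, #21 -> r3=0x83
body[7] xor  r1, r4, r3 -> r1=0x62
epilogue: pop r3=0x0a, sp=0x80
epilogue: pop r1=0x4c, sp=0x81
epilogue: pop r0=0x23, sp=0x82
r2 is caller-saved -> body value

REG = 0x6e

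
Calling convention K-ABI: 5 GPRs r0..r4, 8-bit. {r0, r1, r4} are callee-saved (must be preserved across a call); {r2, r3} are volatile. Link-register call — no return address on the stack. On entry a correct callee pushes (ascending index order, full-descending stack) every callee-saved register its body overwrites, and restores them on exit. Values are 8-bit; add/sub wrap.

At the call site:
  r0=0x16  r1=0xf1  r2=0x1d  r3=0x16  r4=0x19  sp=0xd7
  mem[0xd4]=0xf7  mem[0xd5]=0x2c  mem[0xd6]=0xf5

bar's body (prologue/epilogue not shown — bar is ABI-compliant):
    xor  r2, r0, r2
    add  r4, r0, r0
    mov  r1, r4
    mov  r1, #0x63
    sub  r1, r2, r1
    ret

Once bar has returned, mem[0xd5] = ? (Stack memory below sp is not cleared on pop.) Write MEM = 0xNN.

MEM = 0x19

prologue: push r1 -> mem[0xd6]=0xf1, sp=0xd6
prologue: push r4 -> mem[0xd5]=0x19, sp=0xd5
body[0] xor  r2, r0, r2 -> r2=0x0b
body[1] add  r4, r0, r0 -> r4=0x2c
body[2] mov  r1, r4 -> r1=0x2c
body[3] mov  r1, #0x63 -> r1=0x63
body[4] sub  r1, r2, r1 -> r1=0xa8
epilogue: pop r4=0x19, sp=0xd6
epilogue: pop r1=0xf1, sp=0xd7
prologue pushed ['r1', 'r4'] at ['0xd6', '0xd5']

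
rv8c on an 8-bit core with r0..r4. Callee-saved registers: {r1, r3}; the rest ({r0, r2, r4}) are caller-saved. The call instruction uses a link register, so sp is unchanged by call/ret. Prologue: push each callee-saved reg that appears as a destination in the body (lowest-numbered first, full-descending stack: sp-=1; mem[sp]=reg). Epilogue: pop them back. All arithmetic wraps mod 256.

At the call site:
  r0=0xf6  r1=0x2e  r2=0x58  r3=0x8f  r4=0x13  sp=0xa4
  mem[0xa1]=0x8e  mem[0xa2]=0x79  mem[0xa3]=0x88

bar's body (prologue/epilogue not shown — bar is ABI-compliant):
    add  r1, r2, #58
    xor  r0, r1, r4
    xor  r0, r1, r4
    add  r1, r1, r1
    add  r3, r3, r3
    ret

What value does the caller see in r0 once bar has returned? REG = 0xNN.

prologue: push r1 -> mem[0xa3]=0x2e, sp=0xa3
prologue: push r3 -> mem[0xa2]=0x8f, sp=0xa2
body[0] add  r1, r2, #58 -> r1=0x92
body[1] xor  r0, r1, r4 -> r0=0x81
body[2] xor  r0, r1, r4 -> r0=0x81
body[3] add  r1, r1, r1 -> r1=0x24
body[4] add  r3, r3, r3 -> r3=0x1e
epilogue: pop r3=0x8f, sp=0xa3
epilogue: pop r1=0x2e, sp=0xa4
r0 is caller-saved -> body value

REG = 0x81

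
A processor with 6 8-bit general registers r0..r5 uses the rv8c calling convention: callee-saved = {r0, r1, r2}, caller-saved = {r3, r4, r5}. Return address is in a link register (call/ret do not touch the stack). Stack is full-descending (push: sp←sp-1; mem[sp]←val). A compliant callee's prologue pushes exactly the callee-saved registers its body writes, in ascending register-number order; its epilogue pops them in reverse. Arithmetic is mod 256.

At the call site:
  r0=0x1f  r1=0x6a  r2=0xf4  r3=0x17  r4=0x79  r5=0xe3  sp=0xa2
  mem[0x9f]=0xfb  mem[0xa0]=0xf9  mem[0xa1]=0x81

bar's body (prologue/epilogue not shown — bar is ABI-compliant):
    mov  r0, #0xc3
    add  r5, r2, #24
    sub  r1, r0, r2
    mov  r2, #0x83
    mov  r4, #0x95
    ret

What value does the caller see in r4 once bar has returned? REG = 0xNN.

REG = 0x95

prologue: push r0 → mem[0xa1]=0x1f, sp=0xa1
prologue: push r1 → mem[0xa0]=0x6a, sp=0xa0
prologue: push r2 → mem[0x9f]=0xf4, sp=0x9f
body[0] mov  r0, #0xc3 → r0=0xc3
body[1] add  r5, r2, #24 → r5=0x0c
body[2] sub  r1, r0, r2 → r1=0xcf
body[3] mov  r2, #0x83 → r2=0x83
body[4] mov  r4, #0x95 → r4=0x95
epilogue: pop r2=0xf4, sp=0xa0
epilogue: pop r1=0x6a, sp=0xa1
epilogue: pop r0=0x1f, sp=0xa2
r4 is caller-saved → body value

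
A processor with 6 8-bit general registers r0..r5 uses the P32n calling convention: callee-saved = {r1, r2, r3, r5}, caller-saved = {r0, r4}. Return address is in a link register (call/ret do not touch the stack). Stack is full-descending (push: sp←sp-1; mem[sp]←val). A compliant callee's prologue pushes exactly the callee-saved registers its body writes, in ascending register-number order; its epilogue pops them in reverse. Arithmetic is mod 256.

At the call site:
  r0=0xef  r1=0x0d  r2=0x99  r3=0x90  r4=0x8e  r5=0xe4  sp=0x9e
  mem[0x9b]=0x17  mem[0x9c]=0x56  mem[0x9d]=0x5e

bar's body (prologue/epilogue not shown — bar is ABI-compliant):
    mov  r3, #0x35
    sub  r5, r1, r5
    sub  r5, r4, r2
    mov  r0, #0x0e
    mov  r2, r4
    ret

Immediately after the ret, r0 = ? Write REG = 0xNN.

prologue: push r2 -> mem[0x9d]=0x99, sp=0x9d
prologue: push r3 -> mem[0x9c]=0x90, sp=0x9c
prologue: push r5 -> mem[0x9b]=0xe4, sp=0x9b
body[0] mov  r3, #0x35 -> r3=0x35
body[1] sub  r5, r1, r5 -> r5=0x29
body[2] sub  r5, r4, r2 -> r5=0xf5
body[3] mov  r0, #0x0e -> r0=0x0e
body[4] mov  r2, r4 -> r2=0x8e
epilogue: pop r5=0xe4, sp=0x9c
epilogue: pop r3=0x90, sp=0x9d
epilogue: pop r2=0x99, sp=0x9e
r0 is caller-saved -> body value

REG = 0x0e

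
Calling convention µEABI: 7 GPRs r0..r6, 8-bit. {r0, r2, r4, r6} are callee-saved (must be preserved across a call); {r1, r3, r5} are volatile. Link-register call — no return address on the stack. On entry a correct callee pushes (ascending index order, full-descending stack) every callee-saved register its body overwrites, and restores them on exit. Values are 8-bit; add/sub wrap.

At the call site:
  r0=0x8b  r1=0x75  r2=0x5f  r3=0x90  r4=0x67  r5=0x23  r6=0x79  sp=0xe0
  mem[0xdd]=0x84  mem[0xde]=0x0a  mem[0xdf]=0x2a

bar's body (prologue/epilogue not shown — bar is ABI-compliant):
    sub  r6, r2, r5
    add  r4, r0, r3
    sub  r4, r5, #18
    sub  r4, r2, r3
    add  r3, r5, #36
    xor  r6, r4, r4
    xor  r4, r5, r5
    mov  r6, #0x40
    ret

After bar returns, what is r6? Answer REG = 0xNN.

prologue: push r4 → mem[0xdf]=0x67, sp=0xdf
prologue: push r6 → mem[0xde]=0x79, sp=0xde
body[0] sub  r6, r2, r5 → r6=0x3c
body[1] add  r4, r0, r3 → r4=0x1b
body[2] sub  r4, r5, #18 → r4=0x11
body[3] sub  r4, r2, r3 → r4=0xcf
body[4] add  r3, r5, #36 → r3=0x47
body[5] xor  r6, r4, r4 → r6=0x00
body[6] xor  r4, r5, r5 → r4=0x00
body[7] mov  r6, #0x40 → r6=0x40
epilogue: pop r6=0x79, sp=0xdf
epilogue: pop r4=0x67, sp=0xe0
r6 is callee-saved → restored

REG = 0x79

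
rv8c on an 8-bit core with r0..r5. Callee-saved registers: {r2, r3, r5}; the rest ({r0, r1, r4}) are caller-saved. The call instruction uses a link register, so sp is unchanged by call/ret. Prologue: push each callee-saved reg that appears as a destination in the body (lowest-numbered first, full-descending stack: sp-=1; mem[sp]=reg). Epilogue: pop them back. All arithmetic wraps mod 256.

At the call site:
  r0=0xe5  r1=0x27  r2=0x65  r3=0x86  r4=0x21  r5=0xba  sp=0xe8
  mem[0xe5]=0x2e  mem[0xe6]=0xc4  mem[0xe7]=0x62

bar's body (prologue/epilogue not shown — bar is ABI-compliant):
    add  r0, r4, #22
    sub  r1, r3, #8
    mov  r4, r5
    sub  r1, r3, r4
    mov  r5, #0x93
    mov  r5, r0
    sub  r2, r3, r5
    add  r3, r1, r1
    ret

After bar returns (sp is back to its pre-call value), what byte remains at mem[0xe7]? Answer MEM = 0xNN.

prologue: push r2 -> mem[0xe7]=0x65, sp=0xe7
prologue: push r3 -> mem[0xe6]=0x86, sp=0xe6
prologue: push r5 -> mem[0xe5]=0xba, sp=0xe5
body[0] add  r0, r4, #22 -> r0=0x37
body[1] sub  r1, r3, #8 -> r1=0x7e
body[2] mov  r4, r5 -> r4=0xba
body[3] sub  r1, r3, r4 -> r1=0xcc
body[4] mov  r5, #0x93 -> r5=0x93
body[5] mov  r5, r0 -> r5=0x37
body[6] sub  r2, r3, r5 -> r2=0x4f
body[7] add  r3, r1, r1 -> r3=0x98
epilogue: pop r5=0xba, sp=0xe6
epilogue: pop r3=0x86, sp=0xe7
epilogue: pop r2=0x65, sp=0xe8
prologue pushed ['r2', 'r3', 'r5'] at ['0xe7', '0xe6', '0xe5']

MEM = 0x65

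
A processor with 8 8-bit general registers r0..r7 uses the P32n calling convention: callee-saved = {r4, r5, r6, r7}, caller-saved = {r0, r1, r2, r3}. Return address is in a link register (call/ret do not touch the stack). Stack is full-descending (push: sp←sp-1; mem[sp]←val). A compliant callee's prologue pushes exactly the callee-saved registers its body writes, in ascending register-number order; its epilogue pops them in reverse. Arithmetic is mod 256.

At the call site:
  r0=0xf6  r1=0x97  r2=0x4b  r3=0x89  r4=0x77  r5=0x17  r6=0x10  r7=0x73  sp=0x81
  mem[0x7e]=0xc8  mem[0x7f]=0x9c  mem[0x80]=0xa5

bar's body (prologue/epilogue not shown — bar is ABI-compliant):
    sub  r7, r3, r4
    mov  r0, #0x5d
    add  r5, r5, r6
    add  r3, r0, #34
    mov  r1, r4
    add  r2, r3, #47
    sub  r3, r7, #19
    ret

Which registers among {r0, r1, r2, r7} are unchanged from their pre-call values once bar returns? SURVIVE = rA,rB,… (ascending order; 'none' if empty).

SURVIVE = r7

prologue: push r5 -> mem[0x80]=0x17, sp=0x80
prologue: push r7 -> mem[0x7f]=0x73, sp=0x7f
body[0] sub  r7, r3, r4 -> r7=0x12
body[1] mov  r0, #0x5d -> r0=0x5d
body[2] add  r5, r5, r6 -> r5=0x27
body[3] add  r3, r0, #34 -> r3=0x7f
body[4] mov  r1, r4 -> r1=0x77
body[5] add  r2, r3, #47 -> r2=0xae
body[6] sub  r3, r7, #19 -> r3=0xff
epilogue: pop r7=0x73, sp=0x80
epilogue: pop r5=0x17, sp=0x81
r0: caller-saved, written=True
r1: caller-saved, written=True
r2: caller-saved, written=True
r7: callee-saved, written=True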